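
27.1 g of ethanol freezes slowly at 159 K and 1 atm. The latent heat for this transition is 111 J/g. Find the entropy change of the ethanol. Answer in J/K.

Heat released by the substance: Q = −mL = −27.1 × 111 = −3008.1 J.
At constant T, ΔS = Q_rev/T = −3008.1 / 159 = -18.9 J/K.

ΔS = -18.9 J/K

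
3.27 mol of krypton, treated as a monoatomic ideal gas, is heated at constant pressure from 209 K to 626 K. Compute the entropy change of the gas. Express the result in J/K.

At constant pressure, ΔS = nC_p ln(T₂/T₁) with C_p = 5R/2 = 20.79 J mol⁻¹ K⁻¹.
ΔS = 3.27 × 20.79 × ln(626/209) = 74.6 J/K.

ΔS = 74.6 J/K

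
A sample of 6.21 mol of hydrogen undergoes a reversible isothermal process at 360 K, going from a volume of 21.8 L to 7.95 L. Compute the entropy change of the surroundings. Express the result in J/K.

ΔS_surr = 52.1 J/K

For an isothermal ideal gas ΔS_gas = nR ln(V₂/V₁) = 6.21 × 8.314 × ln(7.95/21.8) = -52.1 J/K.
The process is reversible, so ΔS_surr = −ΔS_gas = 52.1 J/K and ΔS_universe = 0.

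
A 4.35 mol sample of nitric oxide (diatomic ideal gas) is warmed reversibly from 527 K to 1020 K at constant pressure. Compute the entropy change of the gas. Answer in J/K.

At constant pressure, ΔS = nC_p ln(T₂/T₁) with C_p = 7R/2 = 29.1 J mol⁻¹ K⁻¹.
ΔS = 4.35 × 29.1 × ln(1020/527) = 83.6 J/K.

ΔS = 83.6 J/K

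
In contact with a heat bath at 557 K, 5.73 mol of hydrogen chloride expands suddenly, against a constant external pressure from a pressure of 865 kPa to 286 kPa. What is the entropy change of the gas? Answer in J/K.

ΔS_gas = 52.7 J/K

Entropy is a state function, so ΔS_gas depends only on the end states.
For an isothermal ideal gas ΔS_gas = nR ln(P₁/P₂) = 5.73 × 8.314 × ln(865/286) = 52.7 J/K.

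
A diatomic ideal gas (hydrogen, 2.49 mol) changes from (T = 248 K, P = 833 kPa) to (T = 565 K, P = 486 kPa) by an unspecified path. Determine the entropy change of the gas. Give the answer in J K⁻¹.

ΔS = 70.8 J/K

ΔS = nC_p ln(T₂/T₁) − nR ln(P₂/P₁), with C_p = 7R/2 = 29.1 J mol⁻¹ K⁻¹ for a diatomic ideal gas.
ΔS = 2.49 × [29.1 × ln(565/248) − 8.314 × ln(486/833)] = 70.8 J/K.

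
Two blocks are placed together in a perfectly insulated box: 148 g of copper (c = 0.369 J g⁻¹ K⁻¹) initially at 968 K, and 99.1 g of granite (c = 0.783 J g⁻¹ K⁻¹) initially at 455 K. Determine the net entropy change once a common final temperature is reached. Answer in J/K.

Energy balance: T_f = (m₁c₁T₁ + m₂c₂T₂)/(m₁c₁ + m₂c₂) = 666.91 K.
ΔS₁ = m₁c₁ ln(T_f/T₁) = 54.612 × ln(666.91/968) = -20.35 J/K.
ΔS₂ = m₂c₂ ln(T_f/T₂) = 77.5953 × ln(666.91/455) = 29.67 J/K.
ΔS_total = -20.35 + 29.67 = 9.32 J/K.

ΔS_total = 9.32 J/K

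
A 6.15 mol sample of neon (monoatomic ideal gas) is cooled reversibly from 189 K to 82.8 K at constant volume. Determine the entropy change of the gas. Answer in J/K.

At constant volume, ΔS = nC_V ln(T₂/T₁) with C_V = 3R/2 = 12.47 J mol⁻¹ K⁻¹.
ΔS = 6.15 × 12.47 × ln(82.8/189) = -63.3 J/K.

ΔS = -63.3 J/K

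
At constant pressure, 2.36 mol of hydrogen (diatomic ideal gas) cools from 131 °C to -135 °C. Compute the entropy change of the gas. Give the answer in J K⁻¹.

ΔS = -73.7 J/K

In kelvin: T₁ = 404.15 K, T₂ = 138.15 K. At constant pressure, ΔS = nC_p ln(T₂/T₁) with C_p = 7R/2 = 29.1 J mol⁻¹ K⁻¹.
ΔS = 2.36 × 29.1 × ln(138.15/404.15) = -73.7 J/K.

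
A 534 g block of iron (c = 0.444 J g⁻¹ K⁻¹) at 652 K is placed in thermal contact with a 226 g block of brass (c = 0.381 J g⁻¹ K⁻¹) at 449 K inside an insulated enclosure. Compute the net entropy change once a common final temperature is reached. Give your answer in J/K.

ΔS_total = 4.13 J/K

Energy balance: T_f = (m₁c₁T₁ + m₂c₂T₂)/(m₁c₁ + m₂c₂) = 597.92 K.
ΔS₁ = m₁c₁ ln(T_f/T₁) = 237.096 × ln(597.92/652) = -20.53 J/K.
ΔS₂ = m₂c₂ ln(T_f/T₂) = 86.106 × ln(597.92/449) = 24.66 J/K.
ΔS_total = -20.53 + 24.66 = 4.13 J/K.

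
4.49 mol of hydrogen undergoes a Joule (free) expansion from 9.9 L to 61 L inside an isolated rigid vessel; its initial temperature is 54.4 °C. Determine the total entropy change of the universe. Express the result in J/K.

No heat is exchanged and no work is done, so the ideal-gas temperature stays constant.
Entropy is a state function; using a reversible isothermal path, ΔS_gas = nR ln(V₂/V₁) = 4.49 × 8.314 × ln(61/9.9) = 67.9 J/K.
The insulated surroundings exchange no heat, so ΔS_surr = 0 and ΔS_universe = ΔS_gas.

ΔS_universe = 67.9 J/K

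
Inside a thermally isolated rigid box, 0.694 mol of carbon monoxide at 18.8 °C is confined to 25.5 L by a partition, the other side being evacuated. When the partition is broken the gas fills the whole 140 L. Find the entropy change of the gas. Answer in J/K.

For an ideal gas in free expansion Q = 0 and W = 0, so T is unchanged.
Entropy is a state function; using a reversible isothermal path, ΔS_gas = nR ln(V₂/V₁) = 0.694 × 8.314 × ln(140/25.5) = 9.83 J/K.

ΔS_gas = 9.83 J/K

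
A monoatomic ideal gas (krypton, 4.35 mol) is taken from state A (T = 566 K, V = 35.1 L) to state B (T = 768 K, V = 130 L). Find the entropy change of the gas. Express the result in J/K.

Entropy is a state function: ΔS = nC_V ln(T₂/T₁) + nR ln(V₂/V₁), with C_V = 3R/2 = 12.47 J mol⁻¹ K⁻¹ for a monoatomic ideal gas.
ΔS = 4.35 × [12.47 × ln(768/566) + 8.314 × ln(130/35.1)] = 63.9 J/K.

ΔS = 63.9 J/K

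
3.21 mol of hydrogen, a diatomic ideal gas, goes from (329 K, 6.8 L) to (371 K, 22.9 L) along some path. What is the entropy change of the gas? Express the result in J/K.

ΔS = 40.4 J/K

Entropy is a state function: ΔS = nC_V ln(T₂/T₁) + nR ln(V₂/V₁), with C_V = 5R/2 = 20.79 J mol⁻¹ K⁻¹ for a diatomic ideal gas.
ΔS = 3.21 × [20.79 × ln(371/329) + 8.314 × ln(22.9/6.8)] = 40.4 J/K.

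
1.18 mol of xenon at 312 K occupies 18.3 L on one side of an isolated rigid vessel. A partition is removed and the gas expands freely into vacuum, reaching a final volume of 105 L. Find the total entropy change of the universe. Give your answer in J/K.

ΔS_universe = 17.1 J/K

For an ideal gas in free expansion Q = 0 and W = 0, so T is unchanged.
Entropy is a state function; using a reversible isothermal path, ΔS_gas = nR ln(V₂/V₁) = 1.18 × 8.314 × ln(105/18.3) = 17.1 J/K.
The insulated surroundings exchange no heat, so ΔS_surr = 0 and ΔS_universe = ΔS_gas.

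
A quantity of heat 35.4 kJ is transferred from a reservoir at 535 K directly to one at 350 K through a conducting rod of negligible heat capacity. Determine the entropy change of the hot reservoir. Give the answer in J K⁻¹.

ΔS_hot = -66.2 J/K

The hot reservoir loses heat Q, so ΔS_hot = −Q/T_H = −35400/535 = -66.2 J/K.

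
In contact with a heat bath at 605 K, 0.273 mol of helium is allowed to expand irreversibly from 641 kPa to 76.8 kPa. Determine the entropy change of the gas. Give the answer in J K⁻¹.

ΔS_gas = 4.82 J/K

Entropy is a state function, so ΔS_gas depends only on the end states.
For an isothermal ideal gas ΔS_gas = nR ln(P₁/P₂) = 0.273 × 8.314 × ln(641/76.8) = 4.82 J/K.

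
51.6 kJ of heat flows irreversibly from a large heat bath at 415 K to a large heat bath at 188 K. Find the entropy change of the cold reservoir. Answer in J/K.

The cold reservoir gains heat Q, so ΔS_cold = +Q/T_C = 51600/188 = 274 J/K.

ΔS_cold = 274 J/K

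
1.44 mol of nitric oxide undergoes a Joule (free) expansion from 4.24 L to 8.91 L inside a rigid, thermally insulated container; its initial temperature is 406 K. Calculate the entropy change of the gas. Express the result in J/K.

ΔS_gas = 8.89 J/K

For an ideal gas in free expansion Q = 0 and W = 0, so T is unchanged.
Entropy is a state function; using a reversible isothermal path, ΔS_gas = nR ln(V₂/V₁) = 1.44 × 8.314 × ln(8.91/4.24) = 8.89 J/K.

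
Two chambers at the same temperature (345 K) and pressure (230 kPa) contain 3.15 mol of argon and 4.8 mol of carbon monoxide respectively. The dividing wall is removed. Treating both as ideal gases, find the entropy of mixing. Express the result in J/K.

ΔS_mix = 44.4 J/K

Mole fractions: x_A = 3.15/7.95 = 0.396, x_B = 0.604.
ΔS_mix = −R(n_A ln x_A + n_B ln x_B) = −8.314 × (3.15 ln 0.396 + 4.8 ln 0.604) = 44.4 J/K.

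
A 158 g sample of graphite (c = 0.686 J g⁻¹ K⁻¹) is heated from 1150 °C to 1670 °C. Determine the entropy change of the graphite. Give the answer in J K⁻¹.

ΔS = 33.8 J/K

In kelvin: T₁ = 1423.15 K, T₂ = 1943.15 K. ΔS = ∫dQ_rev/T = m c ln(T₂/T₁) = 158 × 0.686 × ln(1943.15/1423.15) = 33.8 J/K.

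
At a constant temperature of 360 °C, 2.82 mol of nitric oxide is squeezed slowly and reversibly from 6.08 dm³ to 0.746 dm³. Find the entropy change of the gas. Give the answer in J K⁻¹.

For an isothermal ideal gas ΔS_gas = nR ln(V₂/V₁) = 2.82 × 8.314 × ln(0.746/6.08) = -49.2 J/K.

ΔS_gas = -49.2 J/K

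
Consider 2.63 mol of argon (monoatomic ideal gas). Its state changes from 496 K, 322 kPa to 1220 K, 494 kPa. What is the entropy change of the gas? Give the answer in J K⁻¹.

ΔS = 39.8 J/K

ΔS = nC_p ln(T₂/T₁) − nR ln(P₂/P₁), with C_p = 5R/2 = 20.79 J mol⁻¹ K⁻¹ for a monoatomic ideal gas.
ΔS = 2.63 × [20.79 × ln(1220/496) − 8.314 × ln(494/322)] = 39.8 J/K.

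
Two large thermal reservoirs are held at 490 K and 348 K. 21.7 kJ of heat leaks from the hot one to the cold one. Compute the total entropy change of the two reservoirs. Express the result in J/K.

ΔS_hot = −Q/T_H = −21700/490 = -44.29 J/K and ΔS_cold = +Q/T_C = 21700/348 = 62.36 J/K.
ΔS_total = -44.29 + 62.36 = 18.1 J/K, positive as the second law requires.

ΔS_total = 18.1 J/K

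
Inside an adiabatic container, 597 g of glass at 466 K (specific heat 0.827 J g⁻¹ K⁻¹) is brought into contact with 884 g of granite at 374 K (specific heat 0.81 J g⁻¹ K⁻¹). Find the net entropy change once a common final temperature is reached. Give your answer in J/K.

ΔS_total = 7.15 J/K

Energy balance: T_f = (m₁c₁T₁ + m₂c₂T₂)/(m₁c₁ + m₂c₂) = 411.55 K.
ΔS₁ = m₁c₁ ln(T_f/T₁) = 493.719 × ln(411.55/466) = -61.35 J/K.
ΔS₂ = m₂c₂ ln(T_f/T₂) = 716.04 × ln(411.55/374) = 68.5 J/K.
ΔS_total = -61.35 + 68.5 = 7.15 J/K.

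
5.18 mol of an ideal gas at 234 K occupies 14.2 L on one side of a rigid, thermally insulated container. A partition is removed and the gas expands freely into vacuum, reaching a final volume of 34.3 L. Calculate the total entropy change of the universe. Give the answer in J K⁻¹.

For an ideal gas in free expansion Q = 0 and W = 0, so T is unchanged.
Entropy is a state function; using a reversible isothermal path, ΔS_gas = nR ln(V₂/V₁) = 5.18 × 8.314 × ln(34.3/14.2) = 38 J/K.
The insulated surroundings exchange no heat, so ΔS_surr = 0 and ΔS_universe = ΔS_gas.

ΔS_universe = 38 J/K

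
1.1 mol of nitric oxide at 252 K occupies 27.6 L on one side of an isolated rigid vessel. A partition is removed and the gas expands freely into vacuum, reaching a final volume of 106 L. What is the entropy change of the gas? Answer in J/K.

No heat is exchanged and no work is done, so the ideal-gas temperature stays constant.
Entropy is a state function; using a reversible isothermal path, ΔS_gas = nR ln(V₂/V₁) = 1.1 × 8.314 × ln(106/27.6) = 12.3 J/K.

ΔS_gas = 12.3 J/K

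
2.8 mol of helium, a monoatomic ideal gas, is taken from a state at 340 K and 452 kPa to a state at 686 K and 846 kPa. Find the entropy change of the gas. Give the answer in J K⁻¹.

ΔS = nC_p ln(T₂/T₁) − nR ln(P₂/P₁), with C_p = 5R/2 = 20.79 J mol⁻¹ K⁻¹ for a monoatomic ideal gas.
ΔS = 2.8 × [20.79 × ln(686/340) − 8.314 × ln(846/452)] = 26.3 J/K.

ΔS = 26.3 J/K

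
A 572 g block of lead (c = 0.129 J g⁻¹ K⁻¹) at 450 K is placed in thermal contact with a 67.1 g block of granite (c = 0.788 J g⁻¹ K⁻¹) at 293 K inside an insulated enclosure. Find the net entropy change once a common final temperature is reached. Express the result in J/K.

ΔS_total = 2.75 J/K

Energy balance: T_f = (m₁c₁T₁ + m₂c₂T₂)/(m₁c₁ + m₂c₂) = 384.46 K.
ΔS₁ = m₁c₁ ln(T_f/T₁) = 73.788 × ln(384.46/450) = -11.61 J/K.
ΔS₂ = m₂c₂ ln(T_f/T₂) = 52.8748 × ln(384.46/293) = 14.36 J/K.
ΔS_total = -11.61 + 14.36 = 2.75 J/K.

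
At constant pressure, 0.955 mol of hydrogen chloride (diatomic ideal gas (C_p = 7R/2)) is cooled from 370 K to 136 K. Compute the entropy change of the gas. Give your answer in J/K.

ΔS = -27.8 J/K

At constant pressure, ΔS = nC_p ln(T₂/T₁) with C_p = 7R/2 = 29.1 J mol⁻¹ K⁻¹.
ΔS = 0.955 × 29.1 × ln(136/370) = -27.8 J/K.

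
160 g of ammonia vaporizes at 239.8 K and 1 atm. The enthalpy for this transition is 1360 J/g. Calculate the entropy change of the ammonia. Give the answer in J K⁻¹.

ΔS = 907 J/K

Heat absorbed by the substance: Q = mL = 160 × 1360 = 217600 J.
At constant T, ΔS = Q_rev/T = 217600 / 239.8 = 907 J/K.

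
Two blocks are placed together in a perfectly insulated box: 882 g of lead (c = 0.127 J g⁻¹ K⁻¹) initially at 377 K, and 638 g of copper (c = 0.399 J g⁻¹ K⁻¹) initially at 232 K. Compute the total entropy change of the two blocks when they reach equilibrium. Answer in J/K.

Energy balance: T_f = (m₁c₁T₁ + m₂c₂T₂)/(m₁c₁ + m₂c₂) = 276.31 K.
ΔS₁ = m₁c₁ ln(T_f/T₁) = 112.014 × ln(276.31/377) = -34.806 J/K.
ΔS₂ = m₂c₂ ln(T_f/T₂) = 254.562 × ln(276.31/232) = 44.491 J/K.
ΔS_total = -34.806 + 44.491 = 9.69 J/K.

ΔS_total = 9.69 J/K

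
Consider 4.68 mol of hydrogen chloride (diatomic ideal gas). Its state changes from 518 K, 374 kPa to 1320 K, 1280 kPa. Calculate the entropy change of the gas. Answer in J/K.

ΔS = 79.5 J/K

ΔS = nC_p ln(T₂/T₁) − nR ln(P₂/P₁), with C_p = 7R/2 = 29.1 J mol⁻¹ K⁻¹ for a diatomic ideal gas.
ΔS = 4.68 × [29.1 × ln(1320/518) − 8.314 × ln(1280/374)] = 79.5 J/K.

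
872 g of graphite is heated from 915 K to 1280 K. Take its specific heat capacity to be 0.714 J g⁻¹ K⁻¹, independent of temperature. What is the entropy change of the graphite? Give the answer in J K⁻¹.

ΔS = ∫dQ_rev/T = m c ln(T₂/T₁) = 872 × 0.714 × ln(1280/915) = 209 J/K.

ΔS = 209 J/K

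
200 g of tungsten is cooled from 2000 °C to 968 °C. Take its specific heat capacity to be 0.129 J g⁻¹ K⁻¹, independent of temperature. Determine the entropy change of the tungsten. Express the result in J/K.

In kelvin: T₁ = 2273.15 K, T₂ = 1241.15 K. ΔS = ∫dQ_rev/T = m c ln(T₂/T₁) = 200 × 0.129 × ln(1241.15/2273.15) = -15.6 J/K.

ΔS = -15.6 J/K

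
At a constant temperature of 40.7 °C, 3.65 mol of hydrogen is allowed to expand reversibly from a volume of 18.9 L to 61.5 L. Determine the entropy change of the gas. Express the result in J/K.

For an isothermal ideal gas ΔS_gas = nR ln(V₂/V₁) = 3.65 × 8.314 × ln(61.5/18.9) = 35.8 J/K.

ΔS_gas = 35.8 J/K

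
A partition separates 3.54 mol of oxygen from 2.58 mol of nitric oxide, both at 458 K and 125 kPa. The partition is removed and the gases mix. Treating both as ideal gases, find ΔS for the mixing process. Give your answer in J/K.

ΔS_mix = 34.6 J/K

Mole fractions: x_A = 3.54/6.12 = 0.578, x_B = 0.422.
ΔS_mix = −R(n_A ln x_A + n_B ln x_B) = −8.314 × (3.54 ln 0.578 + 2.58 ln 0.422) = 34.6 J/K.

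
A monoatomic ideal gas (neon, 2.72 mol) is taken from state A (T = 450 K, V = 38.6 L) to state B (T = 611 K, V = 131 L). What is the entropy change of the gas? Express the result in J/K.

Entropy is a state function: ΔS = nC_V ln(T₂/T₁) + nR ln(V₂/V₁), with C_V = 3R/2 = 12.47 J mol⁻¹ K⁻¹ for a monoatomic ideal gas.
ΔS = 2.72 × [12.47 × ln(611/450) + 8.314 × ln(131/38.6)] = 38 J/K.

ΔS = 38 J/K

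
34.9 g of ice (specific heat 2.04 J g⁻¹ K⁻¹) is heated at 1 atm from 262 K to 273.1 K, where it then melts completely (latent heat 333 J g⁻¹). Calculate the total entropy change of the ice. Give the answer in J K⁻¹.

ΔS = 45.5 J/K

Warming step: ΔS₁ = m c ln(T_tr/T_i) = 34.9 × 2.04 × ln(273.1/262) = 2.954 J/K.
Phase change: ΔS₂ = +mL/T_tr = 34.9 × 333 / 273.1 = 42.55 J/K.
ΔS_total = (2.954) + (42.55) = 45.5 J/K.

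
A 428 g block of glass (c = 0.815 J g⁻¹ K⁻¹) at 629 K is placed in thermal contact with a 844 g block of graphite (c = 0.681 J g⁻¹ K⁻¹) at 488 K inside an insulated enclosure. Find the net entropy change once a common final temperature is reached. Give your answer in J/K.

ΔS_total = 7.12 J/K

Energy balance: T_f = (m₁c₁T₁ + m₂c₂T₂)/(m₁c₁ + m₂c₂) = 541.25 K.
ΔS₁ = m₁c₁ ln(T_f/T₁) = 348.82 × ln(541.25/629) = -52.41 J/K.
ΔS₂ = m₂c₂ ln(T_f/T₂) = 574.764 × ln(541.25/488) = 59.53 J/K.
ΔS_total = -52.41 + 59.53 = 7.12 J/K.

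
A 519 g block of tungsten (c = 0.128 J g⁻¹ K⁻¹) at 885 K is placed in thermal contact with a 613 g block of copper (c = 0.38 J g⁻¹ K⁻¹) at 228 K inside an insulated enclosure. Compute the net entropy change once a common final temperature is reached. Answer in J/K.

ΔS_total = 57.9 J/K

Energy balance: T_f = (m₁c₁T₁ + m₂c₂T₂)/(m₁c₁ + m₂c₂) = 373.79 K.
ΔS₁ = m₁c₁ ln(T_f/T₁) = 66.432 × ln(373.79/885) = -57.26 J/K.
ΔS₂ = m₂c₂ ln(T_f/T₂) = 232.94 × ln(373.79/228) = 115.2 J/K.
ΔS_total = -57.26 + 115.2 = 57.9 J/K.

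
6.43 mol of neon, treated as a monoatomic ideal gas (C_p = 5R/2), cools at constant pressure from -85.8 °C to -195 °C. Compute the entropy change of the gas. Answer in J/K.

ΔS = -117 J/K

In kelvin: T₁ = 187.35 K, T₂ = 78.15 K. At constant pressure, ΔS = nC_p ln(T₂/T₁) with C_p = 5R/2 = 20.79 J mol⁻¹ K⁻¹.
ΔS = 6.43 × 20.79 × ln(78.15/187.35) = -117 J/K.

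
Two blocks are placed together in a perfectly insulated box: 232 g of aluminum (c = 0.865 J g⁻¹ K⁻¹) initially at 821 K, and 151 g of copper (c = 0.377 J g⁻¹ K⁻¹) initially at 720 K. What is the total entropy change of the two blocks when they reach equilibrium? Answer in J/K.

Energy balance: T_f = (m₁c₁T₁ + m₂c₂T₂)/(m₁c₁ + m₂c₂) = 798.68 K.
ΔS₁ = m₁c₁ ln(T_f/T₁) = 200.68 × ln(798.68/821) = -5.531 J/K.
ΔS₂ = m₂c₂ ln(T_f/T₂) = 56.927 × ln(798.68/720) = 5.904 J/K.
ΔS_total = -5.531 + 5.904 = 0.373 J/K.

ΔS_total = 0.373 J/K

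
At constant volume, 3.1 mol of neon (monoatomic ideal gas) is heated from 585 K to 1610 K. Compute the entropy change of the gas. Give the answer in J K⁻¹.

ΔS = 39.1 J/K

At constant volume, ΔS = nC_V ln(T₂/T₁) with C_V = 3R/2 = 12.47 J mol⁻¹ K⁻¹.
ΔS = 3.1 × 12.47 × ln(1610/585) = 39.1 J/K.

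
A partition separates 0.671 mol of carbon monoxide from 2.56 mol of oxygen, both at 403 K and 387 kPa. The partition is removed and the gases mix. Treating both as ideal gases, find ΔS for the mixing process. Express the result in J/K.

ΔS_mix = 13.7 J/K

Mole fractions: x_A = 0.671/3.23 = 0.208, x_B = 0.792.
ΔS_mix = −R(n_A ln x_A + n_B ln x_B) = −8.314 × (0.671 ln 0.208 + 2.56 ln 0.792) = 13.7 J/K.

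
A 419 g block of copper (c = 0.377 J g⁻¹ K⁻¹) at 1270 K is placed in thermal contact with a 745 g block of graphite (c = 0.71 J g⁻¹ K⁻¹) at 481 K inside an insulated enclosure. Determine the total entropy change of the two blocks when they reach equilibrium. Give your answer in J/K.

ΔS_total = 66.5 J/K

Energy balance: T_f = (m₁c₁T₁ + m₂c₂T₂)/(m₁c₁ + m₂c₂) = 662.44 K.
ΔS₁ = m₁c₁ ln(T_f/T₁) = 157.963 × ln(662.44/1270) = -102.8 J/K.
ΔS₂ = m₂c₂ ln(T_f/T₂) = 528.95 × ln(662.44/481) = 169.3 J/K.
ΔS_total = -102.8 + 169.3 = 66.5 J/K.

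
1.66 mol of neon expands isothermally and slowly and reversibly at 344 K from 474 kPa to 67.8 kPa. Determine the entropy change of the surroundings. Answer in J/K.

ΔS_surr = -26.8 J/K

For an isothermal ideal gas ΔS_gas = nR ln(P₁/P₂) = 1.66 × 8.314 × ln(474/67.8) = 26.8 J/K.
The process is reversible, so ΔS_surr = −ΔS_gas = -26.8 J/K and ΔS_universe = 0.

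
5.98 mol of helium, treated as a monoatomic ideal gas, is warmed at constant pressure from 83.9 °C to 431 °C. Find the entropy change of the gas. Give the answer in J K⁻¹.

In kelvin: T₁ = 357.05 K, T₂ = 704.15 K. At constant pressure, ΔS = nC_p ln(T₂/T₁) with C_p = 5R/2 = 20.79 J mol⁻¹ K⁻¹.
ΔS = 5.98 × 20.79 × ln(704.15/357.05) = 84.4 J/K.

ΔS = 84.4 J/K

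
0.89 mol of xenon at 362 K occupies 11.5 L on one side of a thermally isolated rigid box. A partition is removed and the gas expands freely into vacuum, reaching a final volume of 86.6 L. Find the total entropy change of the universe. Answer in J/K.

For an ideal gas in free expansion Q = 0 and W = 0, so T is unchanged.
Entropy is a state function; using a reversible isothermal path, ΔS_gas = nR ln(V₂/V₁) = 0.89 × 8.314 × ln(86.6/11.5) = 14.9 J/K.
The insulated surroundings exchange no heat, so ΔS_surr = 0 and ΔS_universe = ΔS_gas.

ΔS_universe = 14.9 J/K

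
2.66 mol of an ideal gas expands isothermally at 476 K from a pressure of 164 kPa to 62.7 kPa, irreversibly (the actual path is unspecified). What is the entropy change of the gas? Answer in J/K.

Entropy is a state function, so ΔS_gas depends only on the end states.
For an isothermal ideal gas ΔS_gas = nR ln(P₁/P₂) = 2.66 × 8.314 × ln(164/62.7) = 21.3 J/K.

ΔS_gas = 21.3 J/K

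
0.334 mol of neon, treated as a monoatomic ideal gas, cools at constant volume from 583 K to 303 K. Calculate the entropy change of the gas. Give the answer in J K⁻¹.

At constant volume, ΔS = nC_V ln(T₂/T₁) with C_V = 3R/2 = 12.47 J mol⁻¹ K⁻¹.
ΔS = 0.334 × 12.47 × ln(303/583) = -2.73 J/K.

ΔS = -2.73 J/K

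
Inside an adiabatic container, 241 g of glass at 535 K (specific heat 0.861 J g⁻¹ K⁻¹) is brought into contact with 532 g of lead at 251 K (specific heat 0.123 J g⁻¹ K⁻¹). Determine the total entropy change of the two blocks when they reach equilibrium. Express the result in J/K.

ΔS_total = 12.4 J/K

Energy balance: T_f = (m₁c₁T₁ + m₂c₂T₂)/(m₁c₁ + m₂c₂) = 466.91 K.
ΔS₁ = m₁c₁ ln(T_f/T₁) = 207.501 × ln(466.91/535) = -28.25 J/K.
ΔS₂ = m₂c₂ ln(T_f/T₂) = 65.436 × ln(466.91/251) = 40.62 J/K.
ΔS_total = -28.25 + 40.62 = 12.4 J/K.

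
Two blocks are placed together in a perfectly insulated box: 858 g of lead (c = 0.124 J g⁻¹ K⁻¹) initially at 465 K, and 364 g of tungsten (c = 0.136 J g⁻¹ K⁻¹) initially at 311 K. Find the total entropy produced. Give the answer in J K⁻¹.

Energy balance: T_f = (m₁c₁T₁ + m₂c₂T₂)/(m₁c₁ + m₂c₂) = 416.1 K.
ΔS₁ = m₁c₁ ln(T_f/T₁) = 106.392 × ln(416.1/465) = -11.82 J/K.
ΔS₂ = m₂c₂ ln(T_f/T₂) = 49.504 × ln(416.1/311) = 14.41 J/K.
ΔS_total = -11.82 + 14.41 = 2.59 J/K.

ΔS_total = 2.59 J/K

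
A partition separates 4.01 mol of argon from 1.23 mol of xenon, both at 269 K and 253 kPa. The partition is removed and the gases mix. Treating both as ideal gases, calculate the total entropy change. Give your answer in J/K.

ΔS_mix = 23.7 J/K

Mole fractions: x_A = 4.01/5.24 = 0.765, x_B = 0.235.
ΔS_mix = −R(n_A ln x_A + n_B ln x_B) = −8.314 × (4.01 ln 0.765 + 1.23 ln 0.235) = 23.7 J/K.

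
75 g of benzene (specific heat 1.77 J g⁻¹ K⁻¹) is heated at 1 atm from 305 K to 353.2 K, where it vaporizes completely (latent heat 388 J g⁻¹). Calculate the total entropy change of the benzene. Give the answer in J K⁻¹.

ΔS = 102 J/K

Warming step: ΔS₁ = m c ln(T_tr/T_i) = 75 × 1.77 × ln(353.2/305) = 19.48 J/K.
Phase change: ΔS₂ = +mL/T_tr = 75 × 388 / 353.2 = 82.39 J/K.
ΔS_total = (19.48) + (82.39) = 102 J/K.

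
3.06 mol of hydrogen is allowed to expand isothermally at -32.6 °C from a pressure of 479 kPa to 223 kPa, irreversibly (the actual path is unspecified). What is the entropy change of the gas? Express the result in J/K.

ΔS_gas = 19.5 J/K

Entropy is a state function, so ΔS_gas depends only on the end states.
For an isothermal ideal gas ΔS_gas = nR ln(P₁/P₂) = 3.06 × 8.314 × ln(479/223) = 19.5 J/K.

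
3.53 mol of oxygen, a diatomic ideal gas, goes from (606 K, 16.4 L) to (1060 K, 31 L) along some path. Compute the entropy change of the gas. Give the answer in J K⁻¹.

Entropy is a state function: ΔS = nC_V ln(T₂/T₁) + nR ln(V₂/V₁), with C_V = 5R/2 = 20.79 J mol⁻¹ K⁻¹ for a diatomic ideal gas.
ΔS = 3.53 × [20.79 × ln(1060/606) + 8.314 × ln(31/16.4)] = 59.7 J/K.

ΔS = 59.7 J/K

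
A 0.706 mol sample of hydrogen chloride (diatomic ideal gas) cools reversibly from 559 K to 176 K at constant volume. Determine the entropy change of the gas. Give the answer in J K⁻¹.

At constant volume, ΔS = nC_V ln(T₂/T₁) with C_V = 5R/2 = 20.79 J mol⁻¹ K⁻¹.
ΔS = 0.706 × 20.79 × ln(176/559) = -17 J/K.

ΔS = -17 J/K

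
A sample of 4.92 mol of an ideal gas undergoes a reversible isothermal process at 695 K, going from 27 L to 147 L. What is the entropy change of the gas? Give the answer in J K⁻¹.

For an isothermal ideal gas ΔS_gas = nR ln(V₂/V₁) = 4.92 × 8.314 × ln(147/27) = 69.3 J/K.

ΔS_gas = 69.3 J/K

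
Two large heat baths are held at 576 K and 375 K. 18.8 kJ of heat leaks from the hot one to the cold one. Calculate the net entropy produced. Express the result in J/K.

ΔS_hot = −Q/T_H = −18800/576 = -32.64 J/K and ΔS_cold = +Q/T_C = 18800/375 = 50.13 J/K.
ΔS_total = -32.64 + 50.13 = 17.5 J/K, positive as the second law requires.

ΔS_total = 17.5 J/K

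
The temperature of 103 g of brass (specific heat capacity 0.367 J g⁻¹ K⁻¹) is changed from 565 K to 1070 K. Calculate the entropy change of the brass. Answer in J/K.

ΔS = 24.1 J/K

ΔS = ∫dQ_rev/T = m c ln(T₂/T₁) = 103 × 0.367 × ln(1070/565) = 24.1 J/K.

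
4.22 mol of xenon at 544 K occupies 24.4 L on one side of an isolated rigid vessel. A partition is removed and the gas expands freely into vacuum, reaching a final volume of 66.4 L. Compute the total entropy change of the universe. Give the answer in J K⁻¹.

ΔS_universe = 35.1 J/K

No heat is exchanged and no work is done, so the ideal-gas temperature stays constant.
Entropy is a state function; using a reversible isothermal path, ΔS_gas = nR ln(V₂/V₁) = 4.22 × 8.314 × ln(66.4/24.4) = 35.1 J/K.
The insulated surroundings exchange no heat, so ΔS_surr = 0 and ΔS_universe = ΔS_gas.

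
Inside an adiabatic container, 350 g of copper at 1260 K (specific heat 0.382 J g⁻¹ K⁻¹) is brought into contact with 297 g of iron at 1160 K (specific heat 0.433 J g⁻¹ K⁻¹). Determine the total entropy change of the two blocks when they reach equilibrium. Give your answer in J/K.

ΔS_total = 0.224 J/K

Energy balance: T_f = (m₁c₁T₁ + m₂c₂T₂)/(m₁c₁ + m₂c₂) = 1211 K.
ΔS₁ = m₁c₁ ln(T_f/T₁) = 133.7 × ln(1211/1260) = -5.306 J/K.
ΔS₂ = m₂c₂ ln(T_f/T₂) = 128.601 × ln(1211/1160) = 5.53 J/K.
ΔS_total = -5.306 + 5.53 = 0.224 J/K.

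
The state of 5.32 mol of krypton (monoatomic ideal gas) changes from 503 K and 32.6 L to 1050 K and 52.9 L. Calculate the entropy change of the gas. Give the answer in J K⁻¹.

Entropy is a state function: ΔS = nC_V ln(T₂/T₁) + nR ln(V₂/V₁), with C_V = 3R/2 = 12.47 J mol⁻¹ K⁻¹ for a monoatomic ideal gas.
ΔS = 5.32 × [12.47 × ln(1050/503) + 8.314 × ln(52.9/32.6)] = 70.2 J/K.

ΔS = 70.2 J/K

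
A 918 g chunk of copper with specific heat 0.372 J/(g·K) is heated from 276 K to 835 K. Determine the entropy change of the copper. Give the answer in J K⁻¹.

ΔS = 378 J/K

ΔS = ∫dQ_rev/T = m c ln(T₂/T₁) = 918 × 0.372 × ln(835/276) = 378 J/K.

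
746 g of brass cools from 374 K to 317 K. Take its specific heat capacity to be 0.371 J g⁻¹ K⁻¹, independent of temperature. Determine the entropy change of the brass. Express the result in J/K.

ΔS = ∫dQ_rev/T = m c ln(T₂/T₁) = 746 × 0.371 × ln(317/374) = -45.8 J/K.

ΔS = -45.8 J/K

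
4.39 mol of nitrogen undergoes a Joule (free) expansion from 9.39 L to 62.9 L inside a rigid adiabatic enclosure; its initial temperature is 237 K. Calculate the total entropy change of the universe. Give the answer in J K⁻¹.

No heat is exchanged and no work is done, so the ideal-gas temperature stays constant.
Entropy is a state function; using a reversible isothermal path, ΔS_gas = nR ln(V₂/V₁) = 4.39 × 8.314 × ln(62.9/9.39) = 69.4 J/K.
The insulated surroundings exchange no heat, so ΔS_surr = 0 and ΔS_universe = ΔS_gas.

ΔS_universe = 69.4 J/K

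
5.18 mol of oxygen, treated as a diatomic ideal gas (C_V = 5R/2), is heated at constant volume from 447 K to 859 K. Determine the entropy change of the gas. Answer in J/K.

At constant volume, ΔS = nC_V ln(T₂/T₁) with C_V = 5R/2 = 20.79 J mol⁻¹ K⁻¹.
ΔS = 5.18 × 20.79 × ln(859/447) = 70.3 J/K.

ΔS = 70.3 J/K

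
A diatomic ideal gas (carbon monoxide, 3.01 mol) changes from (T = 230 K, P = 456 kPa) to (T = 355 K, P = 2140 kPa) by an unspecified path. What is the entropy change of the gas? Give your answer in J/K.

ΔS = -0.674 J/K

ΔS = nC_p ln(T₂/T₁) − nR ln(P₂/P₁), with C_p = 7R/2 = 29.1 J mol⁻¹ K⁻¹ for a diatomic ideal gas.
ΔS = 3.01 × [29.1 × ln(355/230) − 8.314 × ln(2140/456)] = -0.674 J/K.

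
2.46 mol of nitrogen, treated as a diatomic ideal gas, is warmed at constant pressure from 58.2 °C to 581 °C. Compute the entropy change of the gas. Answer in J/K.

ΔS = 67.8 J/K

In kelvin: T₁ = 331.35 K, T₂ = 854.15 K. At constant pressure, ΔS = nC_p ln(T₂/T₁) with C_p = 7R/2 = 29.1 J mol⁻¹ K⁻¹.
ΔS = 2.46 × 29.1 × ln(854.15/331.35) = 67.8 J/K.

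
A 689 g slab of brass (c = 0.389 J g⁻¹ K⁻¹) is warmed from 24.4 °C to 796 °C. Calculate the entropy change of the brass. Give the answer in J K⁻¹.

ΔS = 343 J/K

In kelvin: T₁ = 297.55 K, T₂ = 1069.15 K. ΔS = ∫dQ_rev/T = m c ln(T₂/T₁) = 689 × 0.389 × ln(1069.15/297.55) = 343 J/K.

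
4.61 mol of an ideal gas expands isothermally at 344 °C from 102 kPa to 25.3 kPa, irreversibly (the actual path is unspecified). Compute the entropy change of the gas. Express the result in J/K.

Entropy is a state function, so ΔS_gas depends only on the end states.
For an isothermal ideal gas ΔS_gas = nR ln(P₁/P₂) = 4.61 × 8.314 × ln(102/25.3) = 53.4 J/K.

ΔS_gas = 53.4 J/K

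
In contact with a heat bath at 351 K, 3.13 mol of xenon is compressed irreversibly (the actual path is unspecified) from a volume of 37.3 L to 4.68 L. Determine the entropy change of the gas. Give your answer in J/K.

Entropy is a state function, so ΔS_gas depends only on the end states.
For an isothermal ideal gas ΔS_gas = nR ln(V₂/V₁) = 3.13 × 8.314 × ln(4.68/37.3) = -54 J/K.

ΔS_gas = -54 J/K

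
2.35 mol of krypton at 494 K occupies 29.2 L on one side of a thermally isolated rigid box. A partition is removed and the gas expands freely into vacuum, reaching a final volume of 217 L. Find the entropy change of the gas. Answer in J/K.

ΔS_gas = 39.2 J/K

For an ideal gas in free expansion Q = 0 and W = 0, so T is unchanged.
Entropy is a state function; using a reversible isothermal path, ΔS_gas = nR ln(V₂/V₁) = 2.35 × 8.314 × ln(217/29.2) = 39.2 J/K.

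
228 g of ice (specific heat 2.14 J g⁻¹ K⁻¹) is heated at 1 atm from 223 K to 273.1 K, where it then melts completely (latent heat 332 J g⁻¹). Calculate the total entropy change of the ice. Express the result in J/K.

ΔS = 376 J/K

Warming step: ΔS₁ = m c ln(T_tr/T_i) = 228 × 2.14 × ln(273.1/223) = 98.88 J/K.
Phase change: ΔS₂ = +mL/T_tr = 228 × 332 / 273.1 = 277.2 J/K.
ΔS_total = (98.88) + (277.2) = 376 J/K.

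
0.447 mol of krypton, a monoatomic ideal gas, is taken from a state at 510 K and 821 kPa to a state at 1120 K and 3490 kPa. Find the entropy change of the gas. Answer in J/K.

ΔS = nC_p ln(T₂/T₁) − nR ln(P₂/P₁), with C_p = 5R/2 = 20.79 J mol⁻¹ K⁻¹ for a monoatomic ideal gas.
ΔS = 0.447 × [20.79 × ln(1120/510) − 8.314 × ln(3490/821)] = 1.93 J/K.

ΔS = 1.93 J/K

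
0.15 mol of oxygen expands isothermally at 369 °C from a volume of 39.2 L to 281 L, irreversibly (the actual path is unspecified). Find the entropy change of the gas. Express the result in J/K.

ΔS_gas = 2.46 J/K

Entropy is a state function, so ΔS_gas depends only on the end states.
For an isothermal ideal gas ΔS_gas = nR ln(V₂/V₁) = 0.15 × 8.314 × ln(281/39.2) = 2.46 J/K.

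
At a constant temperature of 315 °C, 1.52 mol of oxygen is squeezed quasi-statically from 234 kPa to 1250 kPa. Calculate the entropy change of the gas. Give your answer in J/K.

ΔS_gas = -21.2 J/K

For an isothermal ideal gas ΔS_gas = nR ln(P₁/P₂) = 1.52 × 8.314 × ln(234/1250) = -21.2 J/K.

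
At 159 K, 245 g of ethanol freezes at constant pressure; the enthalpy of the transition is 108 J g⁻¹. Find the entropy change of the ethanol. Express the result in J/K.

ΔS = -166 J/K

Heat released by the substance: Q = −mL = −245 × 108 = −26460 J.
At constant T, ΔS = Q_rev/T = −26460 / 159 = -166 J/K.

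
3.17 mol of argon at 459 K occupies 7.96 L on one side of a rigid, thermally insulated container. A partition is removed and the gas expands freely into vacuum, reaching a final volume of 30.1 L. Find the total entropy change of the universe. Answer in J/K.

No heat is exchanged and no work is done, so the ideal-gas temperature stays constant.
Entropy is a state function; using a reversible isothermal path, ΔS_gas = nR ln(V₂/V₁) = 3.17 × 8.314 × ln(30.1/7.96) = 35.1 J/K.
The insulated surroundings exchange no heat, so ΔS_surr = 0 and ΔS_universe = ΔS_gas.

ΔS_universe = 35.1 J/K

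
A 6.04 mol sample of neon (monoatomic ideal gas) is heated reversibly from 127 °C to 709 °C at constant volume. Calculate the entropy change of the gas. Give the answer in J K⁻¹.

ΔS = 67.6 J/K

In kelvin: T₁ = 400.15 K, T₂ = 982.15 K. At constant volume, ΔS = nC_V ln(T₂/T₁) with C_V = 3R/2 = 12.47 J mol⁻¹ K⁻¹.
ΔS = 6.04 × 12.47 × ln(982.15/400.15) = 67.6 J/K.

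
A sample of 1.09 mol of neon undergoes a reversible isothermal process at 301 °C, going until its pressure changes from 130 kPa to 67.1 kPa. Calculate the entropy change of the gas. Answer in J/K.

For an isothermal ideal gas ΔS_gas = nR ln(P₁/P₂) = 1.09 × 8.314 × ln(130/67.1) = 5.99 J/K.

ΔS_gas = 5.99 J/K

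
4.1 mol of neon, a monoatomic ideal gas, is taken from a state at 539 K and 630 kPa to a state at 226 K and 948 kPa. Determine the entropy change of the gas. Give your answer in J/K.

ΔS = nC_p ln(T₂/T₁) − nR ln(P₂/P₁), with C_p = 5R/2 = 20.79 J mol⁻¹ K⁻¹ for a monoatomic ideal gas.
ΔS = 4.1 × [20.79 × ln(226/539) − 8.314 × ln(948/630)] = -88 J/K.

ΔS = -88 J/K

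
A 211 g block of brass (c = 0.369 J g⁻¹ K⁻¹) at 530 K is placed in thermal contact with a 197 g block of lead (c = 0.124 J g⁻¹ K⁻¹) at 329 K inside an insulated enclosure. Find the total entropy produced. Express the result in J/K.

ΔS_total = 1.94 J/K

Energy balance: T_f = (m₁c₁T₁ + m₂c₂T₂)/(m₁c₁ + m₂c₂) = 482 K.
ΔS₁ = m₁c₁ ln(T_f/T₁) = 77.859 × ln(482/530) = -7.392 J/K.
ΔS₂ = m₂c₂ ln(T_f/T₂) = 24.428 × ln(482/329) = 9.329 J/K.
ΔS_total = -7.392 + 9.329 = 1.94 J/K.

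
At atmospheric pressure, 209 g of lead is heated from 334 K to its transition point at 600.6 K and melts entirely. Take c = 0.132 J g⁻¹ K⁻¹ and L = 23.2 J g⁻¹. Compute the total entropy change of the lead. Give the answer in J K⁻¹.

ΔS = 24.3 J/K

Warming step: ΔS₁ = m c ln(T_tr/T_i) = 209 × 0.132 × ln(600.6/334) = 16.19 J/K.
Phase change: ΔS₂ = +mL/T_tr = 209 × 23.2 / 600.6 = 8.073 J/K.
ΔS_total = (16.19) + (8.073) = 24.3 J/K.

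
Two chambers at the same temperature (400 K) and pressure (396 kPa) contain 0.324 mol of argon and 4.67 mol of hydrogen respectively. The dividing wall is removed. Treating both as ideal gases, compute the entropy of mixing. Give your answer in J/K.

Mole fractions: x_A = 0.324/4.99 = 0.0649, x_B = 0.935.
ΔS_mix = −R(n_A ln x_A + n_B ln x_B) = −8.314 × (0.324 ln 0.0649 + 4.67 ln 0.935) = 9.97 J/K.

ΔS_mix = 9.97 J/K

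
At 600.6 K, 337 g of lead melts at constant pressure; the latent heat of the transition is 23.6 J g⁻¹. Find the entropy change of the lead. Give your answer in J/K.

ΔS = 13.2 J/K

Heat absorbed by the substance: Q = mL = 337 × 23.6 = 7953.2 J.
At constant T, ΔS = Q_rev/T = 7953.2 / 600.6 = 13.2 J/K.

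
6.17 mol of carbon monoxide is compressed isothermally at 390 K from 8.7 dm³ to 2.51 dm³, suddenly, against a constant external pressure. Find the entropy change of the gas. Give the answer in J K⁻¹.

Entropy is a state function, so ΔS_gas depends only on the end states.
For an isothermal ideal gas ΔS_gas = nR ln(V₂/V₁) = 6.17 × 8.314 × ln(2.51/8.7) = -63.8 J/K.

ΔS_gas = -63.8 J/K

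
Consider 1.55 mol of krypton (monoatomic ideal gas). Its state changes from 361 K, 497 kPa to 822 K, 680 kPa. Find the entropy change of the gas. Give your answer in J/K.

ΔS = 22.5 J/K

ΔS = nC_p ln(T₂/T₁) − nR ln(P₂/P₁), with C_p = 5R/2 = 20.79 J mol⁻¹ K⁻¹ for a monoatomic ideal gas.
ΔS = 1.55 × [20.79 × ln(822/361) − 8.314 × ln(680/497)] = 22.5 J/K.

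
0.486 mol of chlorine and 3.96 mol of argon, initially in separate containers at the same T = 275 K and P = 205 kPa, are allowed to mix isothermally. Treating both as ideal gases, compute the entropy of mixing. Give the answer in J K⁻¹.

ΔS_mix = 12.8 J/K

Mole fractions: x_A = 0.486/4.45 = 0.109, x_B = 0.891.
ΔS_mix = −R(n_A ln x_A + n_B ln x_B) = −8.314 × (0.486 ln 0.109 + 3.96 ln 0.891) = 12.8 J/K.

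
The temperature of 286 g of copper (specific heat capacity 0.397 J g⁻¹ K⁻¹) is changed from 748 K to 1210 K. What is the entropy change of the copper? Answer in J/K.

ΔS = 54.6 J/K

ΔS = ∫dQ_rev/T = m c ln(T₂/T₁) = 286 × 0.397 × ln(1210/748) = 54.6 J/K.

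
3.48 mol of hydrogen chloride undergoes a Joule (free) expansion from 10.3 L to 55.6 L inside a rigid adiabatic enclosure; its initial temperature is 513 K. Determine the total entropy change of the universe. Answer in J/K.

ΔS_universe = 48.8 J/K

For an ideal gas in free expansion Q = 0 and W = 0, so T is unchanged.
Entropy is a state function; using a reversible isothermal path, ΔS_gas = nR ln(V₂/V₁) = 3.48 × 8.314 × ln(55.6/10.3) = 48.8 J/K.
The insulated surroundings exchange no heat, so ΔS_surr = 0 and ΔS_universe = ΔS_gas.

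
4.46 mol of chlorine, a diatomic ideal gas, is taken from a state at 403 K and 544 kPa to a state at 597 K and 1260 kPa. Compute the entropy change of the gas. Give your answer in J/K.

ΔS = nC_p ln(T₂/T₁) − nR ln(P₂/P₁), with C_p = 7R/2 = 29.1 J mol⁻¹ K⁻¹ for a diatomic ideal gas.
ΔS = 4.46 × [29.1 × ln(597/403) − 8.314 × ln(1260/544)] = 19.9 J/K.

ΔS = 19.9 J/K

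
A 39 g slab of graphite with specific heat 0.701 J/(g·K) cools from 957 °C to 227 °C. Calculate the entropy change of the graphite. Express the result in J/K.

In kelvin: T₁ = 1230.15 K, T₂ = 500.15 K. ΔS = ∫dQ_rev/T = m c ln(T₂/T₁) = 39 × 0.701 × ln(500.15/1230.15) = -24.6 J/K.

ΔS = -24.6 J/K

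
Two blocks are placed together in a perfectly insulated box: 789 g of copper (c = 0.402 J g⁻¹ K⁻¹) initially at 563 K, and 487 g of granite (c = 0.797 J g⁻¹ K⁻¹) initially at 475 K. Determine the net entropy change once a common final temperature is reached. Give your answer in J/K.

Energy balance: T_f = (m₁c₁T₁ + m₂c₂T₂)/(m₁c₁ + m₂c₂) = 514.57 K.
ΔS₁ = m₁c₁ ln(T_f/T₁) = 317.178 × ln(514.57/563) = -28.53 J/K.
ΔS₂ = m₂c₂ ln(T_f/T₂) = 388.139 × ln(514.57/475) = 31.06 J/K.
ΔS_total = -28.53 + 31.06 = 2.53 J/K.

ΔS_total = 2.53 J/K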